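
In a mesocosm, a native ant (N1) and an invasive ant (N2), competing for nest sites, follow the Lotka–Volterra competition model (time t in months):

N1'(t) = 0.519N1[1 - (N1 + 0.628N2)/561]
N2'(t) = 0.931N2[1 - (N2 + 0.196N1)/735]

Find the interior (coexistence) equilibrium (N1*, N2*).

Setting both brackets to zero gives the nullclines N1 + 0.628N2 = 561 and 0.196N1 + N2 = 735.
Substituting N2 = 735 - 0.196N1 into the first: N1(1 - 0.628·0.196) = 561 - 0.628·735.
So N1* = 99.4/0.877 = 113, and then N2* = 735 - 0.196·113 = 713.

N1* ≈ 113, N2* ≈ 713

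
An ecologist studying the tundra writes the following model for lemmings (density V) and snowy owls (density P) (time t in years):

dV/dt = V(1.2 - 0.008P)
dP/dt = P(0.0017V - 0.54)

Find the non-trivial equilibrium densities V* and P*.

Set dP/dt = 0 with P > 0: 0.0017V - 0.54 = 0, so V* = 0.54/0.0017 = 318.
Set dV/dt = 0 with V > 0: 1.2 - 0.008P = 0, so P* = 1.2/0.008 = 150.

V* ≈ 318, P* ≈ 150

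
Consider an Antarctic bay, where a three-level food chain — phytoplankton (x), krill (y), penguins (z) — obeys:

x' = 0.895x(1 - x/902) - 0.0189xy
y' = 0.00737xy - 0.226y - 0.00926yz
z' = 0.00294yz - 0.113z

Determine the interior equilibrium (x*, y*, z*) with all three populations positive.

x* ≈ 170, y* ≈ 38.4, z* ≈ 111

From dz/dt = 0: 0.00294y* = 0.113, so y* = 38.4.
From dx/dt = 0: 0.895(1 - x*/902) = 0.0189·38.4, giving x* = 902·(1 - 0.812) = 170.
From dy/dt = 0: 0.00737·170 - 0.226 = 0.00926z*, so z* = 1.03/0.00926 = 111.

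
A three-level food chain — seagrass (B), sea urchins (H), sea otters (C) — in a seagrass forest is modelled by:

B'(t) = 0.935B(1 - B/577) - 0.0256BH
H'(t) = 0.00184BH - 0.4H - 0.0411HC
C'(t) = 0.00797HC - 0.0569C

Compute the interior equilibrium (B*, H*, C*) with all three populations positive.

From dC/dt = 0: 0.00797H* = 0.0569, so H* = 7.14.
From dB/dt = 0: 0.935(1 - B*/577) = 0.0256·7.14, giving B* = 577·(1 - 0.195) = 464.
From dH/dt = 0: 0.00184·464 - 0.4 = 0.0411C*, so C* = 0.454/0.0411 = 11.

B* ≈ 464, H* ≈ 7.14, C* ≈ 11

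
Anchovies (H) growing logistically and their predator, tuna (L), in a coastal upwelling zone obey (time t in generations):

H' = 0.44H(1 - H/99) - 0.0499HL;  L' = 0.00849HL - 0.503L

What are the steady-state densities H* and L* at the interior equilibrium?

H* ≈ 59.2, L* ≈ 3.54

From dL/dt = 0 with L > 0: 0.00849H* = 0.503, so H* = 59.2.
Substitute into dH/dt = 0: 0.44(1 - 59.2/99) = 0.0499L*.
The bracket is 0.402, giving L* = 0.177/0.0499 = 3.54.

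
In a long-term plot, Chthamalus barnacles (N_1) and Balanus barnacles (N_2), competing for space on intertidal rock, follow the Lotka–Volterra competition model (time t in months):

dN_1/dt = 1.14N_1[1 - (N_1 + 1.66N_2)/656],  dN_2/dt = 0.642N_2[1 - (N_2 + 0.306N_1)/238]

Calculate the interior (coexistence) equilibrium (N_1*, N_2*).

Setting both brackets to zero gives the nullclines N_1 + 1.66N_2 = 656 and 0.306N_1 + N_2 = 238.
Substituting N_2 = 238 - 0.306N_1 into the first: N_1(1 - 1.66·0.306) = 656 - 1.66·238.
So N_1* = 261/0.492 = 530, and then N_2* = 238 - 0.306·530 = 75.7.

N_1* ≈ 530, N_2* ≈ 75.7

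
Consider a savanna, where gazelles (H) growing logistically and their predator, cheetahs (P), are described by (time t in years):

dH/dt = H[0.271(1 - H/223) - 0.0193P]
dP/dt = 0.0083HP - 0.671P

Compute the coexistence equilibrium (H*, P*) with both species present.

From dP/dt = 0 with P > 0: 0.0083H* = 0.671, so H* = 80.8.
Substitute into dH/dt = 0: 0.271(1 - 80.8/223) = 0.0193P*.
The bracket is 0.637, giving P* = 0.173/0.0193 = 8.95.

H* ≈ 80.8, P* ≈ 8.95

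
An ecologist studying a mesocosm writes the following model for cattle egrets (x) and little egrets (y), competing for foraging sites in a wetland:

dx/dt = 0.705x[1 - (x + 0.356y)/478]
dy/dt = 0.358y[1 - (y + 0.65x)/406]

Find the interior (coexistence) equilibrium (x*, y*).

x* ≈ 434, y* ≈ 124

Setting both brackets to zero gives the nullclines x + 0.356y = 478 and 0.65x + y = 406.
Substituting y = 406 - 0.65x into the first: x(1 - 0.356·0.65) = 478 - 0.356·406.
So x* = 333/0.769 = 434, and then y* = 406 - 0.65·434 = 124.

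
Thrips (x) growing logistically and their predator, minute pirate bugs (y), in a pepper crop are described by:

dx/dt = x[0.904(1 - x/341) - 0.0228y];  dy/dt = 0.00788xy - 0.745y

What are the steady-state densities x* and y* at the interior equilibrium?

From dy/dt = 0 with y > 0: 0.00788x* = 0.745, so x* = 94.5.
Substitute into dx/dt = 0: 0.904(1 - 94.5/341) = 0.0228y*.
The bracket is 0.723, giving y* = 0.653/0.0228 = 28.7.

x* ≈ 94.5, y* ≈ 28.7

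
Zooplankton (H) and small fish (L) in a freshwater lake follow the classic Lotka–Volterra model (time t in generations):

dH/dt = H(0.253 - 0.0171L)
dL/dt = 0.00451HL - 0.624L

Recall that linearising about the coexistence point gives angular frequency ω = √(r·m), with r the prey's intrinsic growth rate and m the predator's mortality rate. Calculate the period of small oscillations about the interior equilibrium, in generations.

Here r = 0.253 and m = 0.624, so r·m = 0.158.
ω = √0.158 = 0.397 per generation, hence T = 2π/ω ≈ 15.8 generations.

T ≈ 15.8 generations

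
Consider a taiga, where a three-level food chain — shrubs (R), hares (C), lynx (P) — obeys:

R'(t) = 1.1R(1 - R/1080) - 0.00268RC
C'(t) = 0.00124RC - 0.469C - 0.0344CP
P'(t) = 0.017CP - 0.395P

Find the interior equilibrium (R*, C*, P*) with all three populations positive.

From dP/dt = 0: 0.017C* = 0.395, so C* = 23.2.
From dR/dt = 0: 1.1(1 - R*/1080) = 0.00268·23.2, giving R* = 1080·(1 - 0.0566) = 1020.
From dC/dt = 0: 0.00124·1020 - 0.469 = 0.0344P*, so P* = 0.794/0.0344 = 23.1.

R* ≈ 1020, C* ≈ 23.2, P* ≈ 23.1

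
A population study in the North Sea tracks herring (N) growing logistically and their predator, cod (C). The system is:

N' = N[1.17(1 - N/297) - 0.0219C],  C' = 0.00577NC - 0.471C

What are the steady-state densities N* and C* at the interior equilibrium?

N* ≈ 81.6, C* ≈ 38.7

From dC/dt = 0 with C > 0: 0.00577N* = 0.471, so N* = 81.6.
Substitute into dN/dt = 0: 1.17(1 - 81.6/297) = 0.0219C*.
The bracket is 0.725, giving C* = 0.848/0.0219 = 38.7.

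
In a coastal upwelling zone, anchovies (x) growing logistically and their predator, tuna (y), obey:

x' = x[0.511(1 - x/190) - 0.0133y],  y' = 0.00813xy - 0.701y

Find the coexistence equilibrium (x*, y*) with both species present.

x* ≈ 86.2, y* ≈ 21

From dy/dt = 0 with y > 0: 0.00813x* = 0.701, so x* = 86.2.
Substitute into dx/dt = 0: 0.511(1 - 86.2/190) = 0.0133y*.
The bracket is 0.546, giving y* = 0.279/0.0133 = 21.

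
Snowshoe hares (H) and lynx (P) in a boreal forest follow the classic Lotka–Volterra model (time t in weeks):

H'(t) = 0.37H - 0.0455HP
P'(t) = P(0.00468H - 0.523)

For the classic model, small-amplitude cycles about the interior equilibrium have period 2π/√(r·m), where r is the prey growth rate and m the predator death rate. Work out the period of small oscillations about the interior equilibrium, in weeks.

T ≈ 14.3 weeks

Here r = 0.37 and m = 0.523, so r·m = 0.194.
ω = √0.194 = 0.44 per week, hence T = 2π/ω ≈ 14.3 weeks.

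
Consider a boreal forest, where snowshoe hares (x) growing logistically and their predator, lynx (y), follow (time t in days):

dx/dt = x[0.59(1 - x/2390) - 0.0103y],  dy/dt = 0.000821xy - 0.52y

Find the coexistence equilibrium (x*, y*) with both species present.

From dy/dt = 0 with y > 0: 0.000821x* = 0.52, so x* = 633.
Substitute into dx/dt = 0: 0.59(1 - 633/2390) = 0.0103y*.
The bracket is 0.735, giving y* = 0.434/0.0103 = 42.1.

x* ≈ 633, y* ≈ 42.1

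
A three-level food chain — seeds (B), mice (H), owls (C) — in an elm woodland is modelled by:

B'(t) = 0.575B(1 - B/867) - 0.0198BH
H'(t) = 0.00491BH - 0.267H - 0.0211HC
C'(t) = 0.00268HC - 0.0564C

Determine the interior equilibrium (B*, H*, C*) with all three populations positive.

B* ≈ 239, H* ≈ 21, C* ≈ 42.9

From dC/dt = 0: 0.00268H* = 0.0564, so H* = 21.
From dB/dt = 0: 0.575(1 - B*/867) = 0.0198·21, giving B* = 867·(1 - 0.725) = 239.
From dH/dt = 0: 0.00491·239 - 0.267 = 0.0211C*, so C* = 0.905/0.0211 = 42.9.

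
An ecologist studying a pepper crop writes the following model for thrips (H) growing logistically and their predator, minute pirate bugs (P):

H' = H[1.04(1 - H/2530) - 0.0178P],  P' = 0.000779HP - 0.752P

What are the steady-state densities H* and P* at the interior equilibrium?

H* ≈ 965, P* ≈ 36.1

From dP/dt = 0 with P > 0: 0.000779H* = 0.752, so H* = 965.
Substitute into dH/dt = 0: 1.04(1 - 965/2530) = 0.0178P*.
The bracket is 0.618, giving P* = 0.643/0.0178 = 36.1.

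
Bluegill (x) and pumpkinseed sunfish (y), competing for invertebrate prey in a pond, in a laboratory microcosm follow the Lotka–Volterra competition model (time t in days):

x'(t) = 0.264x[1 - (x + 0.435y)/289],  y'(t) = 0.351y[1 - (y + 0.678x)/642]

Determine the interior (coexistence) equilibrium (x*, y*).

Setting both brackets to zero gives the nullclines x + 0.435y = 289 and 0.678x + y = 642.
Substituting y = 642 - 0.678x into the first: x(1 - 0.435·0.678) = 289 - 0.435·642.
So x* = 9.73/0.705 = 13.8, and then y* = 642 - 0.678·13.8 = 633.

x* ≈ 13.8, y* ≈ 633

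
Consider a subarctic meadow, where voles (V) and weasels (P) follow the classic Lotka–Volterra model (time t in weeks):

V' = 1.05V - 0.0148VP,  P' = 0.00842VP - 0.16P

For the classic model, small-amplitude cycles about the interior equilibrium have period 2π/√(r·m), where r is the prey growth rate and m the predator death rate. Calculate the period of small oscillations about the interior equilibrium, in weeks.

T ≈ 15.3 weeks

Here r = 1.05 and m = 0.16, so r·m = 0.168.
ω = √0.168 = 0.41 per week, hence T = 2π/ω ≈ 15.3 weeks.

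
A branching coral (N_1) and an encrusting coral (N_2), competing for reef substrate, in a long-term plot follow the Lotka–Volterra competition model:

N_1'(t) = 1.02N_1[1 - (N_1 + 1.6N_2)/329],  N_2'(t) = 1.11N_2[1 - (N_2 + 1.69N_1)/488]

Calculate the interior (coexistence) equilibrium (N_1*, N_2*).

Setting both brackets to zero gives the nullclines N_1 + 1.6N_2 = 329 and 1.69N_1 + N_2 = 488.
Substituting N_2 = 488 - 1.69N_1 into the first: N_1(1 - 1.6·1.69) = 329 - 1.6·488.
So N_1* = -452/-1.7 = 265, and then N_2* = 488 - 1.69·265 = 39.9.

N_1* ≈ 265, N_2* ≈ 39.9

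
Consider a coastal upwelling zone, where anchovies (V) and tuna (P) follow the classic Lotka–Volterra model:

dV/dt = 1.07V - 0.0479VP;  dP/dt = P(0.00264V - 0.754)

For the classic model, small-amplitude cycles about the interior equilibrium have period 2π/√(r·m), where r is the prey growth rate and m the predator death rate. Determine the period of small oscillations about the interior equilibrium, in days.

T ≈ 7 days

Here r = 1.07 and m = 0.754, so r·m = 0.807.
ω = √0.807 = 0.898 per day, hence T = 2π/ω ≈ 7 days.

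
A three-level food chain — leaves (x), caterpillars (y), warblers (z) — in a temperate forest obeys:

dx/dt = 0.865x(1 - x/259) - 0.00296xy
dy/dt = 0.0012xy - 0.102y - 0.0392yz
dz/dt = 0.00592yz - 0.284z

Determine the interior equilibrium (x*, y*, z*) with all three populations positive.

From dz/dt = 0: 0.00592y* = 0.284, so y* = 48.
From dx/dt = 0: 0.865(1 - x*/259) = 0.00296·48, giving x* = 259·(1 - 0.164) = 216.
From dy/dt = 0: 0.0012·216 - 0.102 = 0.0392z*, so z* = 0.158/0.0392 = 4.02.

x* ≈ 216, y* ≈ 48, z* ≈ 4.02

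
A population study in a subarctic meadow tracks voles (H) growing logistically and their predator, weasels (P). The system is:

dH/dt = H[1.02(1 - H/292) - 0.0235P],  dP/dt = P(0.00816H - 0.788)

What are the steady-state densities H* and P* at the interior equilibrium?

H* ≈ 96.6, P* ≈ 29

From dP/dt = 0 with P > 0: 0.00816H* = 0.788, so H* = 96.6.
Substitute into dH/dt = 0: 1.02(1 - 96.6/292) = 0.0235P*.
The bracket is 0.669, giving P* = 0.683/0.0235 = 29.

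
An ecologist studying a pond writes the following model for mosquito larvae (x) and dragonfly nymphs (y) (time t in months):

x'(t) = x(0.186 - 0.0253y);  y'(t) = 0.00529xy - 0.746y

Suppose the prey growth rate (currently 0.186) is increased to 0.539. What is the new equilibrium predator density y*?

y* ≈ 21.3

At the interior fixed point, setting dx/dt = 0 with x > 0 fixes y* = (prey growth rate)/(xy coefficient) — independent of the other coefficients.
With the change, y* = 0.539/0.0253 = 21.3; it rises from 7.35.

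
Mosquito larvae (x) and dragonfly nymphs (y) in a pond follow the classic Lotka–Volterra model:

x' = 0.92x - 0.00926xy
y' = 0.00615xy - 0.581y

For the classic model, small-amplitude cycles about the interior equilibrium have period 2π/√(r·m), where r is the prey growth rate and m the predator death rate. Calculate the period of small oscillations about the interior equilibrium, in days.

T ≈ 8.59 days

Here r = 0.92 and m = 0.581, so r·m = 0.535.
ω = √0.535 = 0.731 per day, hence T = 2π/ω ≈ 8.59 days.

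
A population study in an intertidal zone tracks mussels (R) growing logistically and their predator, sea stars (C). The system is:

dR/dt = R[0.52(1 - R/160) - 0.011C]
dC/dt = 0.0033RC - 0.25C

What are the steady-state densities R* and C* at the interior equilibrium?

R* ≈ 75.8, C* ≈ 24.9

From dC/dt = 0 with C > 0: 0.0033R* = 0.25, so R* = 75.8.
Substitute into dR/dt = 0: 0.52(1 - 75.8/160) = 0.011C*.
The bracket is 0.527, giving C* = 0.274/0.011 = 24.9.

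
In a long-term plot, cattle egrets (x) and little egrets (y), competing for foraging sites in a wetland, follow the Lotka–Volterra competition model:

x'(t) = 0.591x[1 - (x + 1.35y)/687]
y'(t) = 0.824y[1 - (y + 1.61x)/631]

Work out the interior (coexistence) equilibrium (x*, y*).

Setting both brackets to zero gives the nullclines x + 1.35y = 687 and 1.61x + y = 631.
Substituting y = 631 - 1.61x into the first: x(1 - 1.35·1.61) = 687 - 1.35·631.
So x* = -165/-1.17 = 140, and then y* = 631 - 1.61·140 = 405.

x* ≈ 140, y* ≈ 405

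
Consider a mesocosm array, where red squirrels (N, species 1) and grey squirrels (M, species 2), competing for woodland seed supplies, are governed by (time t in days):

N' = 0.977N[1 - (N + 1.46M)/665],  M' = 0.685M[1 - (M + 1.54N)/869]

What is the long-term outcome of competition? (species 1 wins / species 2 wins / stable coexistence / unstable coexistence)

unstable coexistence (outcome depends on initial conditions)

Compare the nullcline intercepts: K1/α12 = 665/1.46 = 455 < K2 = 869; K2/α21 = 869/1.54 = 564 < K1 = 665.
Since both are reversed, neither can invade when rare; the interior point is a saddle.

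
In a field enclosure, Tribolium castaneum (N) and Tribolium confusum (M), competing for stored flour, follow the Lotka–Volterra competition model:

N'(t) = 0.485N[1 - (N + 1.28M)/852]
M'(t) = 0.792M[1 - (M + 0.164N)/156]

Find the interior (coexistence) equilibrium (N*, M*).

Setting both brackets to zero gives the nullclines N + 1.28M = 852 and 0.164N + M = 156.
Substituting M = 156 - 0.164N into the first: N(1 - 1.28·0.164) = 852 - 1.28·156.
So N* = 652/0.79 = 826, and then M* = 156 - 0.164·826 = 20.6.

N* ≈ 826, M* ≈ 20.6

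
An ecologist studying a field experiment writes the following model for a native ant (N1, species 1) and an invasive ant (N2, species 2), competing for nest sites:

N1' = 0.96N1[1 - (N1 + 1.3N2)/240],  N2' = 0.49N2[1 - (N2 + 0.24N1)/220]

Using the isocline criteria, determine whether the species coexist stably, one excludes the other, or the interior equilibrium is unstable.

species 2 excludes species 1

Compare the nullcline intercepts: K1/α12 = 240/1.3 = 185 < K2 = 220; K2/α21 = 220/0.24 = 917 > K1 = 240.
Since the inequalities point opposite ways, species 2 can invade but species 1 cannot.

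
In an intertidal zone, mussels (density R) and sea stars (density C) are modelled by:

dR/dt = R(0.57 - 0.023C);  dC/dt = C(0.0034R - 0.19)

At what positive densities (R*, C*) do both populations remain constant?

R* ≈ 55.9, C* ≈ 24.8

Set dC/dt = 0 with C > 0: 0.0034R - 0.19 = 0, so R* = 0.19/0.0034 = 55.9.
Set dR/dt = 0 with R > 0: 0.57 - 0.023C = 0, so C* = 0.57/0.023 = 24.8.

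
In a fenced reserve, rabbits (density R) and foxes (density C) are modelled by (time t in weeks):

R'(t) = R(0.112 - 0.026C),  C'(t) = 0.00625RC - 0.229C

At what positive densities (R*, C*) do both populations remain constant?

Set dC/dt = 0 with C > 0: 0.00625R - 0.229 = 0, so R* = 0.229/0.00625 = 36.6.
Set dR/dt = 0 with R > 0: 0.112 - 0.026C = 0, so C* = 0.112/0.026 = 4.31.

R* ≈ 36.6, C* ≈ 4.31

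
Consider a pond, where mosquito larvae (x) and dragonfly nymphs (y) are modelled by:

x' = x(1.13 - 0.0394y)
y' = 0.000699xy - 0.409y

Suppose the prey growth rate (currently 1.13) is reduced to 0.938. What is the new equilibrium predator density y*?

At the interior fixed point, setting dx/dt = 0 with x > 0 fixes y* = (prey growth rate)/(xy coefficient) — independent of the other coefficients.
With the change, y* = 0.938/0.0394 = 23.8; it falls from 28.7.

y* ≈ 23.8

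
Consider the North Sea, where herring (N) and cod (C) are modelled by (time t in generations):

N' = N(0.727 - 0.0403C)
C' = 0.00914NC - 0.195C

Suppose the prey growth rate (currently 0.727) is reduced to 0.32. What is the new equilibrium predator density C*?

At the interior fixed point, setting dN/dt = 0 with N > 0 fixes C* = (prey growth rate)/(NC coefficient) — independent of the other coefficients.
With the change, C* = 0.32/0.0403 = 7.94; it falls from 18.

C* ≈ 7.94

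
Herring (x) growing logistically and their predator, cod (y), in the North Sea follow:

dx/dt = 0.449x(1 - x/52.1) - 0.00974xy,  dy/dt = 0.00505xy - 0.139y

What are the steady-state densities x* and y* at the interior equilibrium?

From dy/dt = 0 with y > 0: 0.00505x* = 0.139, so x* = 27.5.
Substitute into dx/dt = 0: 0.449(1 - 27.5/52.1) = 0.00974y*.
The bracket is 0.472, giving y* = 0.212/0.00974 = 21.7.

x* ≈ 27.5, y* ≈ 21.7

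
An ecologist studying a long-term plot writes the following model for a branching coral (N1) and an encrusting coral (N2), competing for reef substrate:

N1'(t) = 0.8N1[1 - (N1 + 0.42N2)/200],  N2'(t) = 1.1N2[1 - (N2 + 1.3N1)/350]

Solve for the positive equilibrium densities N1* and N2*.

Setting both brackets to zero gives the nullclines N1 + 0.42N2 = 200 and 1.3N1 + N2 = 350.
Substituting N2 = 350 - 1.3N1 into the first: N1(1 - 0.42·1.3) = 200 - 0.42·350.
So N1* = 53/0.454 = 117, and then N2* = 350 - 1.3·117 = 198.

N1* ≈ 117, N2* ≈ 198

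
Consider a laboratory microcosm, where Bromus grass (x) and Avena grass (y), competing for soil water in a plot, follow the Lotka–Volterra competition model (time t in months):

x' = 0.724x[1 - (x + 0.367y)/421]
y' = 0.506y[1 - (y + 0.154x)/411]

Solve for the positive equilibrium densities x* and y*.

x* ≈ 286, y* ≈ 367

Setting both brackets to zero gives the nullclines x + 0.367y = 421 and 0.154x + y = 411.
Substituting y = 411 - 0.154x into the first: x(1 - 0.367·0.154) = 421 - 0.367·411.
So x* = 270/0.943 = 286, and then y* = 411 - 0.154·286 = 367.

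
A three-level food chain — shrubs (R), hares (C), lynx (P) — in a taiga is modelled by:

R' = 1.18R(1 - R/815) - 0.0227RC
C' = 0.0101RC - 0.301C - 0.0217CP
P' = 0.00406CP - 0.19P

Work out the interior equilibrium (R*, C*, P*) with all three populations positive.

From dP/dt = 0: 0.00406C* = 0.19, so C* = 46.8.
From dR/dt = 0: 1.18(1 - R*/815) = 0.0227·46.8, giving R* = 815·(1 - 0.9) = 81.3.
From dC/dt = 0: 0.0101·81.3 - 0.301 = 0.0217P*, so P* = 0.52/0.0217 = 24.

R* ≈ 81.3, C* ≈ 46.8, P* ≈ 24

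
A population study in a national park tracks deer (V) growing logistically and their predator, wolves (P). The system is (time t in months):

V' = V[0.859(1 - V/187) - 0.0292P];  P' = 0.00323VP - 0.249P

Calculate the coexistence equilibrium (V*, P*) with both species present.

V* ≈ 77.1, P* ≈ 17.3

From dP/dt = 0 with P > 0: 0.00323V* = 0.249, so V* = 77.1.
Substitute into dV/dt = 0: 0.859(1 - 77.1/187) = 0.0292P*.
The bracket is 0.588, giving P* = 0.505/0.0292 = 17.3.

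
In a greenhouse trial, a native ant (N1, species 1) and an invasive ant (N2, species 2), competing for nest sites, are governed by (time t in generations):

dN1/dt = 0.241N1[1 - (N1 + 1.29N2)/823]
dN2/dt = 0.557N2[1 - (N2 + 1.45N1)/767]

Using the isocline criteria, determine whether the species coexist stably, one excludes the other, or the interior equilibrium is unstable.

unstable coexistence (outcome depends on initial conditions)

Compare the nullcline intercepts: K1/α12 = 823/1.29 = 638 < K2 = 767; K2/α21 = 767/1.45 = 529 < K1 = 823.
Since both are reversed, neither can invade when rare; the interior point is a saddle.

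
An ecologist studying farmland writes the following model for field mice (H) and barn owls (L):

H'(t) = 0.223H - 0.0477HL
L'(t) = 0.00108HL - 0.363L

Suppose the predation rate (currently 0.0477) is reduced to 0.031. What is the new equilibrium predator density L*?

At the interior fixed point, setting dH/dt = 0 with H > 0 fixes L* = (prey growth rate)/(HL coefficient) — independent of the other coefficients.
With the change, L* = 0.223/0.031 = 7.19; it rises from 4.68.

L* ≈ 7.19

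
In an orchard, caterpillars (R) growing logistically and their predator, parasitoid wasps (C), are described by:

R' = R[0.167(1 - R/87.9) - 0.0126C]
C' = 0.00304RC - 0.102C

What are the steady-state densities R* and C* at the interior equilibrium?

R* ≈ 33.6, C* ≈ 8.19

From dC/dt = 0 with C > 0: 0.00304R* = 0.102, so R* = 33.6.
Substitute into dR/dt = 0: 0.167(1 - 33.6/87.9) = 0.0126C*.
The bracket is 0.618, giving C* = 0.103/0.0126 = 8.19.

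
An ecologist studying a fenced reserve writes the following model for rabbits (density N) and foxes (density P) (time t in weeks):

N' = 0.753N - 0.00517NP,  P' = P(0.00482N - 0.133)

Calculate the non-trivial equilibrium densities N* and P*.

Set dP/dt = 0 with P > 0: 0.00482N - 0.133 = 0, so N* = 0.133/0.00482 = 27.6.
Set dN/dt = 0 with N > 0: 0.753 - 0.00517P = 0, so P* = 0.753/0.00517 = 146.

N* ≈ 27.6, P* ≈ 146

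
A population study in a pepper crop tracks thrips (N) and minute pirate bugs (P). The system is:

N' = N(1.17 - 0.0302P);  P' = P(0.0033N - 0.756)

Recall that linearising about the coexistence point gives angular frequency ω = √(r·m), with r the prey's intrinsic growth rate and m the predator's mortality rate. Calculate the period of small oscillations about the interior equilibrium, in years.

Here r = 1.17 and m = 0.756, so r·m = 0.885.
ω = √0.885 = 0.94 per year, hence T = 2π/ω ≈ 6.68 years.

T ≈ 6.68 years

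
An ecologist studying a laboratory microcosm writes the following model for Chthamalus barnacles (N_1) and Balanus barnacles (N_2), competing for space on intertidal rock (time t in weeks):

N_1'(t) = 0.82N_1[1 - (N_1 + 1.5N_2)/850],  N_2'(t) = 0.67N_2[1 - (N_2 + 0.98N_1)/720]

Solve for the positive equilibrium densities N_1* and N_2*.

Setting both brackets to zero gives the nullclines N_1 + 1.5N_2 = 850 and 0.98N_1 + N_2 = 720.
Substituting N_2 = 720 - 0.98N_1 into the first: N_1(1 - 1.5·0.98) = 850 - 1.5·720.
So N_1* = -230/-0.47 = 489, and then N_2* = 720 - 0.98·489 = 240.

N_1* ≈ 489, N_2* ≈ 240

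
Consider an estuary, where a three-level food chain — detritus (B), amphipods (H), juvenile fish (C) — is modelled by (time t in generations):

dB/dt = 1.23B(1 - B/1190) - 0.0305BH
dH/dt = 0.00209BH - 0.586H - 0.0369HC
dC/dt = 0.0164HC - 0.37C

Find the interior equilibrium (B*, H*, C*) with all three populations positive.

From dC/dt = 0: 0.0164H* = 0.37, so H* = 22.6.
From dB/dt = 0: 1.23(1 - B*/1190) = 0.0305·22.6, giving B* = 1190·(1 - 0.559) = 524.
From dH/dt = 0: 0.00209·524 - 0.586 = 0.0369C*, so C* = 0.51/0.0369 = 13.8.

B* ≈ 524, H* ≈ 22.6, C* ≈ 13.8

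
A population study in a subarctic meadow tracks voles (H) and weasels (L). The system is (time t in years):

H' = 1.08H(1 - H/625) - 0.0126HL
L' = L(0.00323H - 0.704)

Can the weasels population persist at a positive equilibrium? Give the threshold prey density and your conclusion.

Threshold H = 218; K > 218, so yes, the predator persists.

The predator equation gives dL/dt > 0 only when H > 0.704/0.00323 = 218.
Without the predator, H → K = 625. Since 625 > 218, the predator can invade and persist.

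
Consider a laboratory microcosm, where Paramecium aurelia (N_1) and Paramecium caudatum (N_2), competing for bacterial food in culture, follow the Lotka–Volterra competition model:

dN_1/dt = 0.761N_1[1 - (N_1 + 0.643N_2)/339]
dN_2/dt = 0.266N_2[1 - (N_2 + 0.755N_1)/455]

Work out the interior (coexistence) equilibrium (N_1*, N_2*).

Setting both brackets to zero gives the nullclines N_1 + 0.643N_2 = 339 and 0.755N_1 + N_2 = 455.
Substituting N_2 = 455 - 0.755N_1 into the first: N_1(1 - 0.643·0.755) = 339 - 0.643·455.
So N_1* = 46.4/0.515 = 90.2, and then N_2* = 455 - 0.755·90.2 = 387.

N_1* ≈ 90.2, N_2* ≈ 387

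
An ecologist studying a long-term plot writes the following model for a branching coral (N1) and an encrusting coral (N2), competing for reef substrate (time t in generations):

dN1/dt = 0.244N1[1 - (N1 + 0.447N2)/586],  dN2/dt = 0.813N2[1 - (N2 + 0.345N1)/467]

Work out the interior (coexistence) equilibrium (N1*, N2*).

N1* ≈ 446, N2* ≈ 313

Setting both brackets to zero gives the nullclines N1 + 0.447N2 = 586 and 0.345N1 + N2 = 467.
Substituting N2 = 467 - 0.345N1 into the first: N1(1 - 0.447·0.345) = 586 - 0.447·467.
So N1* = 377/0.846 = 446, and then N2* = 467 - 0.345·446 = 313.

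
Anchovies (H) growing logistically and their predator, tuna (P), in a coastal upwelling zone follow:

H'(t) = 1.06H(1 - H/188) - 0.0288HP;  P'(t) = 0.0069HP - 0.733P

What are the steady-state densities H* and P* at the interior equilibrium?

From dP/dt = 0 with P > 0: 0.0069H* = 0.733, so H* = 106.
Substitute into dH/dt = 0: 1.06(1 - 106/188) = 0.0288P*.
The bracket is 0.435, giving P* = 0.461/0.0288 = 16.

H* ≈ 106, P* ≈ 16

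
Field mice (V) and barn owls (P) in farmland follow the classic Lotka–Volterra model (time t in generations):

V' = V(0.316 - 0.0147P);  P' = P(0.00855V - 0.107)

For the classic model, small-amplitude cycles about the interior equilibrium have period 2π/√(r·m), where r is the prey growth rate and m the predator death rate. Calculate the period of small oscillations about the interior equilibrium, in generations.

Here r = 0.316 and m = 0.107, so r·m = 0.0338.
ω = √0.0338 = 0.184 per generation, hence T = 2π/ω ≈ 34.2 generations.

T ≈ 34.2 generations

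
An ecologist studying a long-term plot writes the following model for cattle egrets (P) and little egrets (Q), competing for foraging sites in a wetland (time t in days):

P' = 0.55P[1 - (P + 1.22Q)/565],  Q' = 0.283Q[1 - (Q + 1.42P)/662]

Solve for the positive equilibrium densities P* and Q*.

Setting both brackets to zero gives the nullclines P + 1.22Q = 565 and 1.42P + Q = 662.
Substituting Q = 662 - 1.42P into the first: P(1 - 1.22·1.42) = 565 - 1.22·662.
So P* = -243/-0.732 = 331, and then Q* = 662 - 1.42·331 = 192.

P* ≈ 331, Q* ≈ 192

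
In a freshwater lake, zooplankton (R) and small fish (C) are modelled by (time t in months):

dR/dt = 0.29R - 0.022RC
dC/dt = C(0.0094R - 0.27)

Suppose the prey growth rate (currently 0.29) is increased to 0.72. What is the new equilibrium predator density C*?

At the interior fixed point, setting dR/dt = 0 with R > 0 fixes C* = (prey growth rate)/(RC coefficient) — independent of the other coefficients.
With the change, C* = 0.72/0.022 = 32.7; it rises from 13.2.

C* ≈ 32.7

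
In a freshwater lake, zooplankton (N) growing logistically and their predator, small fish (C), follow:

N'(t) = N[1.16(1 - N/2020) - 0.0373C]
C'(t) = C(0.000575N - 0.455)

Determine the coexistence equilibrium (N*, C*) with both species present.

From dC/dt = 0 with C > 0: 0.000575N* = 0.455, so N* = 791.
Substitute into dN/dt = 0: 1.16(1 - 791/2020) = 0.0373C*.
The bracket is 0.608, giving C* = 0.706/0.0373 = 18.9.

N* ≈ 791, C* ≈ 18.9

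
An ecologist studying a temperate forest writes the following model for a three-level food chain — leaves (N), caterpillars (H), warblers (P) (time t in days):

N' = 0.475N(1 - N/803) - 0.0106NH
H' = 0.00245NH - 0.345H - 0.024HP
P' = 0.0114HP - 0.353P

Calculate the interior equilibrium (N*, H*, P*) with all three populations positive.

N* ≈ 248, H* ≈ 31, P* ≈ 11

From dP/dt = 0: 0.0114H* = 0.353, so H* = 31.
From dN/dt = 0: 0.475(1 - N*/803) = 0.0106·31, giving N* = 803·(1 - 0.691) = 248.
From dH/dt = 0: 0.00245·248 - 0.345 = 0.024P*, so P* = 0.263/0.024 = 11.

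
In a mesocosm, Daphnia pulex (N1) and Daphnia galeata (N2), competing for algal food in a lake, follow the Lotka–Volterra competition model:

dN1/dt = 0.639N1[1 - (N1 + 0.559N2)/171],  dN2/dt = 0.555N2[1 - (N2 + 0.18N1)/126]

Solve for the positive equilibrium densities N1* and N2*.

Setting both brackets to zero gives the nullclines N1 + 0.559N2 = 171 and 0.18N1 + N2 = 126.
Substituting N2 = 126 - 0.18N1 into the first: N1(1 - 0.559·0.18) = 171 - 0.559·126.
So N1* = 101/0.899 = 112, and then N2* = 126 - 0.18·112 = 106.

N1* ≈ 112, N2* ≈ 106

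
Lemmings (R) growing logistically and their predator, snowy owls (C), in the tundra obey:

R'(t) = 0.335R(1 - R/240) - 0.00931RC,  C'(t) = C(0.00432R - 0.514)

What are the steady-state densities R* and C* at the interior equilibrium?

From dC/dt = 0 with C > 0: 0.00432R* = 0.514, so R* = 119.
Substitute into dR/dt = 0: 0.335(1 - 119/240) = 0.00931C*.
The bracket is 0.504, giving C* = 0.169/0.00931 = 18.1.

R* ≈ 119, C* ≈ 18.1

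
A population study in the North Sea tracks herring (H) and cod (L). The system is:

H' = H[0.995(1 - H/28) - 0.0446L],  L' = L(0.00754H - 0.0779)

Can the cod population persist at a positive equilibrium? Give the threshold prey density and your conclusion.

Threshold H = 10.3; K > 10.3, so yes, the predator persists.

The predator equation gives dL/dt > 0 only when H > 0.0779/0.00754 = 10.3.
Without the predator, H → K = 28. Since 28 > 10.3, the predator can invade and persist.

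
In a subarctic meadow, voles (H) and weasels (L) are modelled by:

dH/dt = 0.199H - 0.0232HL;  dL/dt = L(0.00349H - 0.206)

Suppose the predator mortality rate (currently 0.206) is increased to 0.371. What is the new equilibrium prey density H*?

At the interior fixed point, setting dL/dt = 0 with L > 0 fixes H* = (predator death rate)/(HL coefficient) — independent of the other coefficients.
With the change, H* = 0.371/0.00349 = 106; it rises from 59.

H* ≈ 106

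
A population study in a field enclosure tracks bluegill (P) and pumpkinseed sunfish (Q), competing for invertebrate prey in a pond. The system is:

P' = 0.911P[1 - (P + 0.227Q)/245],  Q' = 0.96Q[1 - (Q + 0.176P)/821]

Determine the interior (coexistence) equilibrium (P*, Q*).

P* ≈ 61.1, Q* ≈ 810

Setting both brackets to zero gives the nullclines P + 0.227Q = 245 and 0.176P + Q = 821.
Substituting Q = 821 - 0.176P into the first: P(1 - 0.227·0.176) = 245 - 0.227·821.
So P* = 58.6/0.96 = 61.1, and then Q* = 821 - 0.176·61.1 = 810.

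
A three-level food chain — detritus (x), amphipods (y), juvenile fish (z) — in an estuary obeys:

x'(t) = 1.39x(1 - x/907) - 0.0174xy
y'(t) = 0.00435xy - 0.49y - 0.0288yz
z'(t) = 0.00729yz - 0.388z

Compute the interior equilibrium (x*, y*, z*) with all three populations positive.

x* ≈ 303, y* ≈ 53.2, z* ≈ 28.7

From dz/dt = 0: 0.00729y* = 0.388, so y* = 53.2.
From dx/dt = 0: 1.39(1 - x*/907) = 0.0174·53.2, giving x* = 907·(1 - 0.666) = 303.
From dy/dt = 0: 0.00435·303 - 0.49 = 0.0288z*, so z* = 0.827/0.0288 = 28.7.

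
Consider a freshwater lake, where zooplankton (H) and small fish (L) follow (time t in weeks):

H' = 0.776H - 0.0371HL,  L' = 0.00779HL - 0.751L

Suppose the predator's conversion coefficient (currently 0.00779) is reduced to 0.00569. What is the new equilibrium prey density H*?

H* ≈ 132

At the interior fixed point, setting dL/dt = 0 with L > 0 fixes H* = (predator death rate)/(HL coefficient) — independent of the other coefficients.
With the change, H* = 0.751/0.00569 = 132; it rises from 96.4.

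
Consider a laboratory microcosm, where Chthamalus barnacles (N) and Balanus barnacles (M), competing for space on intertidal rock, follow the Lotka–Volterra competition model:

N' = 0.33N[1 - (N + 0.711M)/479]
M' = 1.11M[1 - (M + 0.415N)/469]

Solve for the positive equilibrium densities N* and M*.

N* ≈ 206, M* ≈ 383

Setting both brackets to zero gives the nullclines N + 0.711M = 479 and 0.415N + M = 469.
Substituting M = 469 - 0.415N into the first: N(1 - 0.711·0.415) = 479 - 0.711·469.
So N* = 146/0.705 = 206, and then M* = 469 - 0.415·206 = 383.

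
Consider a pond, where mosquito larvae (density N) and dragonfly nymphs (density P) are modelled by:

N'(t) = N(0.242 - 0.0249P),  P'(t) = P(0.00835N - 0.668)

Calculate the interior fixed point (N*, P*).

N* ≈ 80, P* ≈ 9.72

Set dP/dt = 0 with P > 0: 0.00835N - 0.668 = 0, so N* = 0.668/0.00835 = 80.
Set dN/dt = 0 with N > 0: 0.242 - 0.0249P = 0, so P* = 0.242/0.0249 = 9.72.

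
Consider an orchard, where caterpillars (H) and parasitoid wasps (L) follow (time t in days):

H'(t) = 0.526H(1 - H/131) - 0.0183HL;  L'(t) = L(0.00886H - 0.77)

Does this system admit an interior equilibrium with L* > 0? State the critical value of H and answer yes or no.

Threshold H = 86.9; K > 86.9, so yes, the predator persists.

The predator equation gives dL/dt > 0 only when H > 0.77/0.00886 = 86.9.
Without the predator, H → K = 131. Since 131 > 86.9, the predator can invade and persist.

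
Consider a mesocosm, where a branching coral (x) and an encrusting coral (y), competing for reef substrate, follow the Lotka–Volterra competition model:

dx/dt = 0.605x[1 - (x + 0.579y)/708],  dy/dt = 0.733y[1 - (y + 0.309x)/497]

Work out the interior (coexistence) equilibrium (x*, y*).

Setting both brackets to zero gives the nullclines x + 0.579y = 708 and 0.309x + y = 497.
Substituting y = 497 - 0.309x into the first: x(1 - 0.579·0.309) = 708 - 0.579·497.
So x* = 420/0.821 = 512, and then y* = 497 - 0.309·512 = 339.

x* ≈ 512, y* ≈ 339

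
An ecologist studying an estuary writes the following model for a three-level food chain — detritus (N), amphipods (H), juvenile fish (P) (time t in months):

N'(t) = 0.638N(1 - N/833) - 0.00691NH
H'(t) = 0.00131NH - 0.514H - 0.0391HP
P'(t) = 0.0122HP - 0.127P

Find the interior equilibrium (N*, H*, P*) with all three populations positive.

From dP/dt = 0: 0.0122H* = 0.127, so H* = 10.4.
From dN/dt = 0: 0.638(1 - N*/833) = 0.00691·10.4, giving N* = 833·(1 - 0.113) = 739.
From dH/dt = 0: 0.00131·739 - 0.514 = 0.0391P*, so P* = 0.454/0.0391 = 11.6.

N* ≈ 739, H* ≈ 10.4, P* ≈ 11.6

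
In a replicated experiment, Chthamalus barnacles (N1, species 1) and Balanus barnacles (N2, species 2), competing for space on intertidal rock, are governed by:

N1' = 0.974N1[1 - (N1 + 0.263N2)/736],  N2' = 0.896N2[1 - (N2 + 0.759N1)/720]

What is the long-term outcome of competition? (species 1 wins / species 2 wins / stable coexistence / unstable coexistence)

Compare the nullcline intercepts: K1/α12 = 736/0.263 = 2800 > K2 = 720; K2/α21 = 720/0.759 = 949 > K1 = 736.
Since both inequalities hold, each species can invade when rare, so the interior equilibrium is stable.

stable coexistence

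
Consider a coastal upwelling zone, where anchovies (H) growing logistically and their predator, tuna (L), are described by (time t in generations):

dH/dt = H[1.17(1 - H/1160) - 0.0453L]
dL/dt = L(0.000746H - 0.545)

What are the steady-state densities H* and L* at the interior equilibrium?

H* ≈ 731, L* ≈ 9.56

From dL/dt = 0 with L > 0: 0.000746H* = 0.545, so H* = 731.
Substitute into dH/dt = 0: 1.17(1 - 731/1160) = 0.0453L*.
The bracket is 0.37, giving L* = 0.433/0.0453 = 9.56.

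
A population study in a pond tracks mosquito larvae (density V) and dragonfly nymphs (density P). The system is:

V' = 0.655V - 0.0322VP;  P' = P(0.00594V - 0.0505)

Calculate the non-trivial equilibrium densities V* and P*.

Set dP/dt = 0 with P > 0: 0.00594V - 0.0505 = 0, so V* = 0.0505/0.00594 = 8.5.
Set dV/dt = 0 with V > 0: 0.655 - 0.0322P = 0, so P* = 0.655/0.0322 = 20.3.

V* ≈ 8.5, P* ≈ 20.3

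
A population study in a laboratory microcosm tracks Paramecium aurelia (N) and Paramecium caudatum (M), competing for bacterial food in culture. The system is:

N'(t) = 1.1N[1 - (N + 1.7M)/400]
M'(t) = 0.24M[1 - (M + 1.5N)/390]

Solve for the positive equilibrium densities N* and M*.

Setting both brackets to zero gives the nullclines N + 1.7M = 400 and 1.5N + M = 390.
Substituting M = 390 - 1.5N into the first: N(1 - 1.7·1.5) = 400 - 1.7·390.
So N* = -263/-1.55 = 170, and then M* = 390 - 1.5·170 = 135.

N* ≈ 170, M* ≈ 135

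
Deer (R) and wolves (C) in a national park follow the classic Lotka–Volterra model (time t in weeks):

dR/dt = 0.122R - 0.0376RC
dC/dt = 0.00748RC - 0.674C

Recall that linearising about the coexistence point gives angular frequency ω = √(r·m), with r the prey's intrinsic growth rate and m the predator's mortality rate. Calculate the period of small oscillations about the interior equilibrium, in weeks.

Here r = 0.122 and m = 0.674, so r·m = 0.0822.
ω = √0.0822 = 0.287 per week, hence T = 2π/ω ≈ 21.9 weeks.

T ≈ 21.9 weeks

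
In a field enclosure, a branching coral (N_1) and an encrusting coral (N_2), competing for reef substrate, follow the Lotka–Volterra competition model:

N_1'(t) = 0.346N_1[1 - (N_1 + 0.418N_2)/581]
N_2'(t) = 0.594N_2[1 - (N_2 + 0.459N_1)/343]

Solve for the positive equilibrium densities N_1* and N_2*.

Setting both brackets to zero gives the nullclines N_1 + 0.418N_2 = 581 and 0.459N_1 + N_2 = 343.
Substituting N_2 = 343 - 0.459N_1 into the first: N_1(1 - 0.418·0.459) = 581 - 0.418·343.
So N_1* = 438/0.808 = 542, and then N_2* = 343 - 0.459·542 = 94.4.

N_1* ≈ 542, N_2* ≈ 94.4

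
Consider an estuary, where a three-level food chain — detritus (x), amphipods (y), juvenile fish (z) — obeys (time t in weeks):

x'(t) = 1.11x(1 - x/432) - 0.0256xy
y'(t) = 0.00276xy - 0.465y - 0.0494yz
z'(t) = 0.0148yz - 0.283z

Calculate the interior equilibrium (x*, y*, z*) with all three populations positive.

x* ≈ 241, y* ≈ 19.1, z* ≈ 4.08

From dz/dt = 0: 0.0148y* = 0.283, so y* = 19.1.
From dx/dt = 0: 1.11(1 - x*/432) = 0.0256·19.1, giving x* = 432·(1 - 0.441) = 241.
From dy/dt = 0: 0.00276·241 - 0.465 = 0.0494z*, so z* = 0.202/0.0494 = 4.08.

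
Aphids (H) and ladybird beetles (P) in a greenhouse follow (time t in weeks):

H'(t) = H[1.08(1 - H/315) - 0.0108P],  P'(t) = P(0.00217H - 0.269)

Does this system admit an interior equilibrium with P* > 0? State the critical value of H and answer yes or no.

The predator equation gives dP/dt > 0 only when H > 0.269/0.00217 = 124.
Without the predator, H → K = 315. Since 315 > 124, the predator can invade and persist.

Threshold H = 124; K > 124, so yes, the predator persists.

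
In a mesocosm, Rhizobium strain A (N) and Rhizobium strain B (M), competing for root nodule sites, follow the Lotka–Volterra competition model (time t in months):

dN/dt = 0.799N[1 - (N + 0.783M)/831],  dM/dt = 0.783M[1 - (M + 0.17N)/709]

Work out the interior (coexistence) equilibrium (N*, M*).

N* ≈ 318, M* ≈ 655

Setting both brackets to zero gives the nullclines N + 0.783M = 831 and 0.17N + M = 709.
Substituting M = 709 - 0.17N into the first: N(1 - 0.783·0.17) = 831 - 0.783·709.
So N* = 276/0.867 = 318, and then M* = 709 - 0.17·318 = 655.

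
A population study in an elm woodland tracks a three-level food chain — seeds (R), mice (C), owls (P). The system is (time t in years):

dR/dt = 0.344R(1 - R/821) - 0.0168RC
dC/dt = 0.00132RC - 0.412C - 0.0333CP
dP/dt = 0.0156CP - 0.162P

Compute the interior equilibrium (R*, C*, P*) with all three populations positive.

R* ≈ 405, C* ≈ 10.4, P* ≈ 3.67

From dP/dt = 0: 0.0156C* = 0.162, so C* = 10.4.
From dR/dt = 0: 0.344(1 - R*/821) = 0.0168·10.4, giving R* = 821·(1 - 0.507) = 405.
From dC/dt = 0: 0.00132·405 - 0.412 = 0.0333P*, so P* = 0.122/0.0333 = 3.67.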